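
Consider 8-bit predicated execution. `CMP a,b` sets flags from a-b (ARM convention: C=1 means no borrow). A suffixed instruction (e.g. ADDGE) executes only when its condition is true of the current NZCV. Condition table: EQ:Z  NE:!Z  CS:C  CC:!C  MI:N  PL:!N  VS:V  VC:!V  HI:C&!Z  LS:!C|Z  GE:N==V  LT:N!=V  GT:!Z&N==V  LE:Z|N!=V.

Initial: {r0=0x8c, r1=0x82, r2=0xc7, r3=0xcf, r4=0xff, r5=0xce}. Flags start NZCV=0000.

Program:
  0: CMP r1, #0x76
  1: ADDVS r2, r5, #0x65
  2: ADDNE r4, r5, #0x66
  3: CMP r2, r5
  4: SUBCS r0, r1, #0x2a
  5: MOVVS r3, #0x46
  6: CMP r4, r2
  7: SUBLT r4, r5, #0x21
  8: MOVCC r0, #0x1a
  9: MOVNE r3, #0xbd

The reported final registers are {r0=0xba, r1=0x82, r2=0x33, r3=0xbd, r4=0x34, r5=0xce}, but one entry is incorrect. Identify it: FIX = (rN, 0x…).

0: ✓ CMP  NZCV=0011
1: ✓ ADDVS  r2←0x33
2: ✓ ADDNE  r4←0x34
3: ✓ CMP  NZCV=0000
4: · SUBCS
5: · MOVVS
6: ✓ CMP  NZCV=0010
7: · SUBLT
8: · MOVCC
9: ✓ MOVNE  r3←0xbd

FIX = (r0, 0x8c)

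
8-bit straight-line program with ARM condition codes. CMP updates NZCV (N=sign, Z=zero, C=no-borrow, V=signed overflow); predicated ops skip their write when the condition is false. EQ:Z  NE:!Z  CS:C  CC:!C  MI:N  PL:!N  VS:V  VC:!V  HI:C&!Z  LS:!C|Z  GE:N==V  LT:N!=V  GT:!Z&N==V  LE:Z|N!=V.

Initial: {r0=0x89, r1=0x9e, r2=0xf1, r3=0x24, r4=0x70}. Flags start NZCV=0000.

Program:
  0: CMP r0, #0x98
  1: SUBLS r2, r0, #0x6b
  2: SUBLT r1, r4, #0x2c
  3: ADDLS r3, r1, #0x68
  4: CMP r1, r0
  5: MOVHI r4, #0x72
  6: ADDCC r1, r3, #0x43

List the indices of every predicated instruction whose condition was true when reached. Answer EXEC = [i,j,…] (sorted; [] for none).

EXEC = [1,2,3,6]

0: ✓ CMP  NZCV=1000
1: ✓ SUBLS  r2←0x1e
2: ✓ SUBLT  r1←0x44
3: ✓ ADDLS  r3←0xac
4: ✓ CMP  NZCV=1001
5: · MOVHI
6: ✓ ADDCC  r1←0xef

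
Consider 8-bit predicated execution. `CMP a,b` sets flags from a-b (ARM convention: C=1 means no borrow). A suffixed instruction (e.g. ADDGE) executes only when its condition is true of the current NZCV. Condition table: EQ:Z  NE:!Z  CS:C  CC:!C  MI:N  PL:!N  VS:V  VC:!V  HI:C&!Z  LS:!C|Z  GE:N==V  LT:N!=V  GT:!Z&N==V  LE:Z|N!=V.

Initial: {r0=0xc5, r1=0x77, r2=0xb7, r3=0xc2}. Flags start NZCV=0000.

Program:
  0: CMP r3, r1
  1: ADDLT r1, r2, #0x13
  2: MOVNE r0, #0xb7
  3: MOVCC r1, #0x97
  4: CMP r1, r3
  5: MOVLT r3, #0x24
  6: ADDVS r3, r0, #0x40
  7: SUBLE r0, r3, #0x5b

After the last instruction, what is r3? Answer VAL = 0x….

VAL = 0xc2

[0] flags=0011 → (cmp)
[1] flags=0011 LT?T → r1=0xca
[2] flags=0011 NE?T → r0=0xb7
[3] flags=0011 CC?F → skip
[4] flags=0010 → (cmp)
[5] flags=0010 LT?F → skip
[6] flags=0010 VS?F → skip
[7] flags=0010 LE?F → skip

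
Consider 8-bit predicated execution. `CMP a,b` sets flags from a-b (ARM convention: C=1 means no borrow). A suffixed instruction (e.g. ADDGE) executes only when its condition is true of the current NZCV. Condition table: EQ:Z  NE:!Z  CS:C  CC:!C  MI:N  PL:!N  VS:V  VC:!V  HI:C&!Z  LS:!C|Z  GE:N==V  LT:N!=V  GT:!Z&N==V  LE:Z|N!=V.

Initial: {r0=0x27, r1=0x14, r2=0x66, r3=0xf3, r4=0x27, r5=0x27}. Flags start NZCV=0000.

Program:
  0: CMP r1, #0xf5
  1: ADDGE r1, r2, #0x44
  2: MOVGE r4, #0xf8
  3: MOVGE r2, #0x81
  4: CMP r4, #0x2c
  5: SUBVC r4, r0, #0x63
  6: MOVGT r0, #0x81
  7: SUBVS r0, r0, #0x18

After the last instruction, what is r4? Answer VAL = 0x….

[0] flags=0000 → (cmp)
[1] flags=0000 GE?T → r1=0xaa
[2] flags=0000 GE?T → r4=0xf8
[3] flags=0000 GE?T → r2=0x81
[4] flags=1010 → (cmp)
[5] flags=1010 VC?T → r4=0xc4
[6] flags=1010 GT?F → skip
[7] flags=1010 VS?F → skip

VAL = 0xc4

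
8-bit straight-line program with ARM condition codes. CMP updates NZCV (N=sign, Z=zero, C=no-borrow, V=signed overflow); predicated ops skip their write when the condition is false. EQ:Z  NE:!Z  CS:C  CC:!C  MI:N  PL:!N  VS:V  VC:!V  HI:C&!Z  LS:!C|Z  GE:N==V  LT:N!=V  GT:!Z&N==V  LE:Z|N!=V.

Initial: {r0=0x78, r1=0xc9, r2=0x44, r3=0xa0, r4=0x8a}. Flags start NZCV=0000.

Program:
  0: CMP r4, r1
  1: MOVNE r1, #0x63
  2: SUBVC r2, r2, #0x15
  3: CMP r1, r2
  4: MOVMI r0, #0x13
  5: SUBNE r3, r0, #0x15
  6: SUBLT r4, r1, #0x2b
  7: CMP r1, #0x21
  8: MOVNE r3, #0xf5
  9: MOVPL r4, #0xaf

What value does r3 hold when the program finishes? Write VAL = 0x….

0: ✓ CMP  NZCV=1000
1: ✓ MOVNE  r1←0x63
2: ✓ SUBVC  r2←0x2f
3: ✓ CMP  NZCV=0010
4: · MOVMI
5: ✓ SUBNE  r3←0x63
6: · SUBLT
7: ✓ CMP  NZCV=0010
8: ✓ MOVNE  r3←0xf5
9: ✓ MOVPL  r4←0xaf

VAL = 0xf5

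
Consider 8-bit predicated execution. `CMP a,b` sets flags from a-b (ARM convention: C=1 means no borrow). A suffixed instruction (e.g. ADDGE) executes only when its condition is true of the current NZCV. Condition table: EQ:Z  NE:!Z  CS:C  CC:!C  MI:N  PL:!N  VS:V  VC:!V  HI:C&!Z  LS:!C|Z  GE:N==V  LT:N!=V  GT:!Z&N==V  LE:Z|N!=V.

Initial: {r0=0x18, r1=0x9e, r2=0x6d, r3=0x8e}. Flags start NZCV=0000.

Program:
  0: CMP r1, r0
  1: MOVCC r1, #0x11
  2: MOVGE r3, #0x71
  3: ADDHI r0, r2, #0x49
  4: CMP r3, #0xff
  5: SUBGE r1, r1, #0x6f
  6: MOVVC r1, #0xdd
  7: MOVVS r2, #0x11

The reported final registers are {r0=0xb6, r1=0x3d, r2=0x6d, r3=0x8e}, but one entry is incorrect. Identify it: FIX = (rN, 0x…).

FIX = (r1, 0xdd)

0: ✓ CMP  NZCV=1010
1: · MOVCC
2: · MOVGE
3: ✓ ADDHI  r0←0xb6
4: ✓ CMP  NZCV=1000
5: · SUBGE
6: ✓ MOVVC  r1←0xdd
7: · MOVVS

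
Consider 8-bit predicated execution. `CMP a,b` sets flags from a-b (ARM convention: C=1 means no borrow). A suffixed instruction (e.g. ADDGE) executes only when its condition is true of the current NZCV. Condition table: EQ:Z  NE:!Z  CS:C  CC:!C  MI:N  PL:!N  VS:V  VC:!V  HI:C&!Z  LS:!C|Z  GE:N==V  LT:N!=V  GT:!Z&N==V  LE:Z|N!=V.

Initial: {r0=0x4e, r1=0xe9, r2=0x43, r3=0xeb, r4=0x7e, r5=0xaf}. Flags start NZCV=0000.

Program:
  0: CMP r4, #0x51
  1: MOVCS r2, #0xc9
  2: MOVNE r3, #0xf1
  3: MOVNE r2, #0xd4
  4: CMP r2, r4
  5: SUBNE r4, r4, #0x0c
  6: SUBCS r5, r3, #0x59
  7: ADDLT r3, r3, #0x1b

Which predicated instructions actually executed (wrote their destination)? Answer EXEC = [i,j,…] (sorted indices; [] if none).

0: ✓ CMP  NZCV=0010
1: ✓ MOVCS  r2←0xc9
2: ✓ MOVNE  r3←0xf1
3: ✓ MOVNE  r2←0xd4
4: ✓ CMP  NZCV=0011
5: ✓ SUBNE  r4←0x72
6: ✓ SUBCS  r5←0x98
7: ✓ ADDLT  r3←0x0c

EXEC = [1,2,3,5,6,7]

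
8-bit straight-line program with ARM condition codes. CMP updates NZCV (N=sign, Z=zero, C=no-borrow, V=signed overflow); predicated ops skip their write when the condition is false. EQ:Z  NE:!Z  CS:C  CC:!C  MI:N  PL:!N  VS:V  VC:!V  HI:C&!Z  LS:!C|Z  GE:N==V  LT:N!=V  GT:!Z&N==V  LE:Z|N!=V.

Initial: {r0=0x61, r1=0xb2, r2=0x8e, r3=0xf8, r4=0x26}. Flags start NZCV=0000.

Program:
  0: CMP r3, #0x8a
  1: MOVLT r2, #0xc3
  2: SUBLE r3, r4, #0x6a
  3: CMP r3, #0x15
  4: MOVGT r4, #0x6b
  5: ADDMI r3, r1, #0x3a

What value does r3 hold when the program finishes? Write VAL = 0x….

[0] flags=0010 → (cmp)
[1] flags=0010 LT?F → skip
[2] flags=0010 LE?F → skip
[3] flags=1010 → (cmp)
[4] flags=1010 GT?F → skip
[5] flags=1010 MI?T → r3=0xec

VAL = 0xec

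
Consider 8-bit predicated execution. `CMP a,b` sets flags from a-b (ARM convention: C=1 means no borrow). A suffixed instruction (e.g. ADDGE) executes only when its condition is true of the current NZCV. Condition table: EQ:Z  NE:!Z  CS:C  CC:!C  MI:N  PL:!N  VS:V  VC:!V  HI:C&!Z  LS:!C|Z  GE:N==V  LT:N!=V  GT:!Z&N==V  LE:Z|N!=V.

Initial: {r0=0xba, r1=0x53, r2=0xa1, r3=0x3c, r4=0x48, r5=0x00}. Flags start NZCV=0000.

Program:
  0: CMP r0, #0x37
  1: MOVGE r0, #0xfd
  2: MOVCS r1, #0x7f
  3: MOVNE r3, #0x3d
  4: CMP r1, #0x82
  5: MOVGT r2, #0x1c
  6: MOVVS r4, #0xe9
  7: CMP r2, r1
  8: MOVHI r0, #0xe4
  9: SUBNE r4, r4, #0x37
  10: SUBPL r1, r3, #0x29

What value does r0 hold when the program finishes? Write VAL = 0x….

0: ✓ CMP  NZCV=1010
1: · MOVGE
2: ✓ MOVCS  r1←0x7f
3: ✓ MOVNE  r3←0x3d
4: ✓ CMP  NZCV=1001
5: ✓ MOVGT  r2←0x1c
6: ✓ MOVVS  r4←0xe9
7: ✓ CMP  NZCV=1000
8: · MOVHI
9: ✓ SUBNE  r4←0xb2
10: · SUBPL

VAL = 0xba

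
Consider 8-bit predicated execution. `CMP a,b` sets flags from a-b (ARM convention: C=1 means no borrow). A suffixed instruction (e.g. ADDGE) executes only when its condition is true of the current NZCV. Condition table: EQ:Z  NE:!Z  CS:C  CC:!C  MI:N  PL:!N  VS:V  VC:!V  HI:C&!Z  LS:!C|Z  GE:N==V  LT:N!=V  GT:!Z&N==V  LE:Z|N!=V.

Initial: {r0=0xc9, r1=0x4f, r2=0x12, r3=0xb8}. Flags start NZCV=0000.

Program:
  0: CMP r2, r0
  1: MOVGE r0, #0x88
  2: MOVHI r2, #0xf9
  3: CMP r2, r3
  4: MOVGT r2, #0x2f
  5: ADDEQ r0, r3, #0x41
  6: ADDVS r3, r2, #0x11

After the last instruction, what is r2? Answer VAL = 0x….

VAL = 0x2f

0: ✓ CMP  NZCV=0000
1: ✓ MOVGE  r0←0x88
2: · MOVHI
3: ✓ CMP  NZCV=0000
4: ✓ MOVGT  r2←0x2f
5: · ADDEQ
6: · ADDVS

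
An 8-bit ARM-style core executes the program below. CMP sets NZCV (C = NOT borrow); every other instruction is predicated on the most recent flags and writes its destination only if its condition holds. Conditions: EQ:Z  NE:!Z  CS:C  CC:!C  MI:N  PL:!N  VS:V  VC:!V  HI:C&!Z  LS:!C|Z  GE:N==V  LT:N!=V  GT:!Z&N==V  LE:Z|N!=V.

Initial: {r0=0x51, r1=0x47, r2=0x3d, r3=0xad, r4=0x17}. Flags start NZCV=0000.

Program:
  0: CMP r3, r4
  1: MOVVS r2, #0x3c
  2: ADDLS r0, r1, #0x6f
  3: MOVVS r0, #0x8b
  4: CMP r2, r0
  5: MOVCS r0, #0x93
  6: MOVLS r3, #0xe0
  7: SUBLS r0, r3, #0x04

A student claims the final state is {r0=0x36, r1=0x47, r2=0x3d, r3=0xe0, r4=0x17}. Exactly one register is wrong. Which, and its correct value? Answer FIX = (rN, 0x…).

0: ✓ CMP  NZCV=1010
1: · MOVVS
2: · ADDLS
3: · MOVVS
4: ✓ CMP  NZCV=1000
5: · MOVCS
6: ✓ MOVLS  r3←0xe0
7: ✓ SUBLS  r0←0xdc

FIX = (r0, 0xdc)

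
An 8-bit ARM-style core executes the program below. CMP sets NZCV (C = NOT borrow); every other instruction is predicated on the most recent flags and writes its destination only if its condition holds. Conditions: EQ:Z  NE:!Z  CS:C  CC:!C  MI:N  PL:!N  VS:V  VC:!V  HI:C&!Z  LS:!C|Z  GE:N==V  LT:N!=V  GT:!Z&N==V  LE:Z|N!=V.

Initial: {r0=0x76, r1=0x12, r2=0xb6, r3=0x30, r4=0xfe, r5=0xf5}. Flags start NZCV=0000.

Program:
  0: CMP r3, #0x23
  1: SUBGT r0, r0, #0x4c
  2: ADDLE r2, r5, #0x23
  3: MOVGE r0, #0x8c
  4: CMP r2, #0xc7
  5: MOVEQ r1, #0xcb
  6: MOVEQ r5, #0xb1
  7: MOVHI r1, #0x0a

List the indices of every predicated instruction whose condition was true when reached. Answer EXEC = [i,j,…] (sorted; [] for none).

[0] flags=0010 → (cmp)
[1] flags=0010 GT?T → r0=0x2a
[2] flags=0010 LE?F → skip
[3] flags=0010 GE?T → r0=0x8c
[4] flags=1000 → (cmp)
[5] flags=1000 EQ?F → skip
[6] flags=1000 EQ?F → skip
[7] flags=1000 HI?F → skip

EXEC = [1,3]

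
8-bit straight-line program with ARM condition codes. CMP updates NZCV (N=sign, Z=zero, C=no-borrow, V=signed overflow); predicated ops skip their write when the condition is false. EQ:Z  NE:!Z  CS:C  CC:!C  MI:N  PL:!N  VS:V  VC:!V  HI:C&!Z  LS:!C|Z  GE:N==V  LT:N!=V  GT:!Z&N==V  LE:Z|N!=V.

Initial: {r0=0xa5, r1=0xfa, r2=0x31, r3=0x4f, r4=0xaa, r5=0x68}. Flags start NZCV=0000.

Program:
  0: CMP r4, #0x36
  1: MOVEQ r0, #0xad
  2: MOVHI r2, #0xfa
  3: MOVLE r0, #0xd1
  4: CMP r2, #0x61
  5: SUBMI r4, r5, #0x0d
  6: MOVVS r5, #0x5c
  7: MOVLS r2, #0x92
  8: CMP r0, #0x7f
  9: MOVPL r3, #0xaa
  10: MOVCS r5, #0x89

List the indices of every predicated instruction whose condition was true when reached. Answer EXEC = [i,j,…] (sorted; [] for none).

0: ✓ CMP  NZCV=0011
1: · MOVEQ
2: ✓ MOVHI  r2←0xfa
3: ✓ MOVLE  r0←0xd1
4: ✓ CMP  NZCV=1010
5: ✓ SUBMI  r4←0x5b
6: · MOVVS
7: · MOVLS
8: ✓ CMP  NZCV=0011
9: ✓ MOVPL  r3←0xaa
10: ✓ MOVCS  r5←0x89

EXEC = [2,3,5,9,10]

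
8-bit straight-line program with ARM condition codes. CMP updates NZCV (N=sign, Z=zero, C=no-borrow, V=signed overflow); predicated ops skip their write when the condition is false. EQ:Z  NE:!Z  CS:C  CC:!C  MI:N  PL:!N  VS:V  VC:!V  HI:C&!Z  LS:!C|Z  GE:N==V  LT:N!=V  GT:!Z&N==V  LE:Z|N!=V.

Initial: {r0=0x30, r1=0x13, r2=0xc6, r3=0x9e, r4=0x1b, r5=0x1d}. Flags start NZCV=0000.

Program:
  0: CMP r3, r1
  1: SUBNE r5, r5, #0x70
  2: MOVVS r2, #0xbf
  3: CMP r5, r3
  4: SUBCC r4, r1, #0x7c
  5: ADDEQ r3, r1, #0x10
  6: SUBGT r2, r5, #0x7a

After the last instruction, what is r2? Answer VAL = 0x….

VAL = 0x33

[0] flags=1010 → (cmp)
[1] flags=1010 NE?T → r5=0xad
[2] flags=1010 VS?F → skip
[3] flags=0010 → (cmp)
[4] flags=0010 CC?F → skip
[5] flags=0010 EQ?F → skip
[6] flags=0010 GT?T → r2=0x33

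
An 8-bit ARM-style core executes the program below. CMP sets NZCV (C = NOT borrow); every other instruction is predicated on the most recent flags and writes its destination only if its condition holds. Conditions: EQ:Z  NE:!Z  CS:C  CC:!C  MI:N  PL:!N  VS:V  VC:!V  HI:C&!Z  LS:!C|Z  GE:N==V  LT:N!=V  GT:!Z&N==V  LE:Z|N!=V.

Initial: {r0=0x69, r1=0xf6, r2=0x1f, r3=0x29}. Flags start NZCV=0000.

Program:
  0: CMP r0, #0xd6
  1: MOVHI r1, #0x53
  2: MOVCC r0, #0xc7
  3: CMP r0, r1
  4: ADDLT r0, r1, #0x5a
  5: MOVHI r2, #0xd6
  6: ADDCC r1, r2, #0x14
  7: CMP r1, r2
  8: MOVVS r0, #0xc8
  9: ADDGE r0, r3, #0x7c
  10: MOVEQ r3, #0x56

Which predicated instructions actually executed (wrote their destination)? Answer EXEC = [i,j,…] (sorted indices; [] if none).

0: ✓ CMP  NZCV=1001
1: · MOVHI
2: ✓ MOVCC  r0←0xc7
3: ✓ CMP  NZCV=1000
4: ✓ ADDLT  r0←0x50
5: · MOVHI
6: ✓ ADDCC  r1←0x33
7: ✓ CMP  NZCV=0010
8: · MOVVS
9: ✓ ADDGE  r0←0xa5
10: · MOVEQ

EXEC = [2,4,6,9]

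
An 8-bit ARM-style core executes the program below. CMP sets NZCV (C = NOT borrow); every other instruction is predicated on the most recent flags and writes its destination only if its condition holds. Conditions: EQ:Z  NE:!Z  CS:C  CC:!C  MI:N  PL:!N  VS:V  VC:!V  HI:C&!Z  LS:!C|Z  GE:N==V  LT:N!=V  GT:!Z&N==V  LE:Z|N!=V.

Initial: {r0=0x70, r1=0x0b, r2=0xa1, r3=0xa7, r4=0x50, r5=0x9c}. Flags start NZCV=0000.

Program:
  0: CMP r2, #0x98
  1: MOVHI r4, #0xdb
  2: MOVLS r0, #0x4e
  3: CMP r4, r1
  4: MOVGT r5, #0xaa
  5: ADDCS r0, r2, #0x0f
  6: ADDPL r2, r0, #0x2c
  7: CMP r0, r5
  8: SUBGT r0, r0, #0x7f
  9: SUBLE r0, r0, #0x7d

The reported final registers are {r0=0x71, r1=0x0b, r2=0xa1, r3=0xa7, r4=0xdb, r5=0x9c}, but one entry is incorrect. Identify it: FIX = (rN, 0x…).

FIX = (r0, 0x31)

0: ✓ CMP  NZCV=0010
1: ✓ MOVHI  r4←0xdb
2: · MOVLS
3: ✓ CMP  NZCV=1010
4: · MOVGT
5: ✓ ADDCS  r0←0xb0
6: · ADDPL
7: ✓ CMP  NZCV=0010
8: ✓ SUBGT  r0←0x31
9: · SUBLE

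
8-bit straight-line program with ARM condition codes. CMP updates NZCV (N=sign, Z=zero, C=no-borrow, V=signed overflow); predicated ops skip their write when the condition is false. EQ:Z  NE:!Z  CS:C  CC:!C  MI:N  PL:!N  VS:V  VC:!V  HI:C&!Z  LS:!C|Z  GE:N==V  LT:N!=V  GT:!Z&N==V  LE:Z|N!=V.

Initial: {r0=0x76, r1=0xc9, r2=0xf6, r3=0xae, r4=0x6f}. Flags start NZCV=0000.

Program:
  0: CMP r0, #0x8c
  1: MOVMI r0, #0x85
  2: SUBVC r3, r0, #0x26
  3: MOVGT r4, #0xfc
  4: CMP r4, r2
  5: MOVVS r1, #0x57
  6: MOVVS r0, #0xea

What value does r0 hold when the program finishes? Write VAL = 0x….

VAL = 0x85

[0] flags=1001 → (cmp)
[1] flags=1001 MI?T → r0=0x85
[2] flags=1001 VC?F → skip
[3] flags=1001 GT?T → r4=0xfc
[4] flags=0010 → (cmp)
[5] flags=0010 VS?F → skip
[6] flags=0010 VS?F → skip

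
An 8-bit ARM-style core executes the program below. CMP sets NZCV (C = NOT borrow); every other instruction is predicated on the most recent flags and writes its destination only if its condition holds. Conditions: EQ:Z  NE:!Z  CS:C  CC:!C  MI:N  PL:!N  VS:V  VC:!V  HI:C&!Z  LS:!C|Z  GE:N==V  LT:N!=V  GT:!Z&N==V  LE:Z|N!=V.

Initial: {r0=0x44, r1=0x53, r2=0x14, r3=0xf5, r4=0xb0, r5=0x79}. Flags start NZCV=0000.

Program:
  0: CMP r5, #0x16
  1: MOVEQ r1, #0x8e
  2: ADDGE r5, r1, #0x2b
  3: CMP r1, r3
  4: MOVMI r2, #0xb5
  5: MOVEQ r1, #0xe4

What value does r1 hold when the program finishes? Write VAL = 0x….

VAL = 0x53

0: ✓ CMP  NZCV=0010
1: · MOVEQ
2: ✓ ADDGE  r5←0x7e
3: ✓ CMP  NZCV=0000
4: · MOVMI
5: · MOVEQ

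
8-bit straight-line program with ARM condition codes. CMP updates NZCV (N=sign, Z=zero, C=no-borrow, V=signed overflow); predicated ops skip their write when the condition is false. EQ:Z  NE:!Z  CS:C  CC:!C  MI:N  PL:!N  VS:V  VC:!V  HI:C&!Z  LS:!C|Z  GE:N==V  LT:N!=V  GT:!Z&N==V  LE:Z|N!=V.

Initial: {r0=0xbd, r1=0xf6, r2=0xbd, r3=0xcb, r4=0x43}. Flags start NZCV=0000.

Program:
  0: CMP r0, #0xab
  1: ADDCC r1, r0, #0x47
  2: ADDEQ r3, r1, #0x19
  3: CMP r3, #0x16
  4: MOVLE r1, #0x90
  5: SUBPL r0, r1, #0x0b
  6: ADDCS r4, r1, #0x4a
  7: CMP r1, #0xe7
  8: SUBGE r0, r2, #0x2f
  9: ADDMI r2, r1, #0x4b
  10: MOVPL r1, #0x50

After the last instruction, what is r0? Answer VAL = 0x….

VAL = 0xbd

0: ✓ CMP  NZCV=0010
1: · ADDCC
2: · ADDEQ
3: ✓ CMP  NZCV=1010
4: ✓ MOVLE  r1←0x90
5: · SUBPL
6: ✓ ADDCS  r4←0xda
7: ✓ CMP  NZCV=1000
8: · SUBGE
9: ✓ ADDMI  r2←0xdb
10: · MOVPL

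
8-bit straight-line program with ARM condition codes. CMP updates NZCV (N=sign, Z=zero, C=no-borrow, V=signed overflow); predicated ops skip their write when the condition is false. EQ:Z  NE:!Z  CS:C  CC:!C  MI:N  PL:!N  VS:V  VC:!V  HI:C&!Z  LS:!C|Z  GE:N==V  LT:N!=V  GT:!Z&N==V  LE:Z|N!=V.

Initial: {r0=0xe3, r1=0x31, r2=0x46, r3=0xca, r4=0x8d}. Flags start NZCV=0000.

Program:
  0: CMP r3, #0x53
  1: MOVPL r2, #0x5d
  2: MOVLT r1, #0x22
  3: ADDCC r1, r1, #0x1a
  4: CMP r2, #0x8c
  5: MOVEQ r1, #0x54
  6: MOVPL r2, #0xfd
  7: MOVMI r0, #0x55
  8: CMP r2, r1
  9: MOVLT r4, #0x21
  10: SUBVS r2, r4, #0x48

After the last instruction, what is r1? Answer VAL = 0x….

VAL = 0x22

0: ✓ CMP  NZCV=0011
1: ✓ MOVPL  r2←0x5d
2: ✓ MOVLT  r1←0x22
3: · ADDCC
4: ✓ CMP  NZCV=1001
5: · MOVEQ
6: · MOVPL
7: ✓ MOVMI  r0←0x55
8: ✓ CMP  NZCV=0010
9: · MOVLT
10: · SUBVS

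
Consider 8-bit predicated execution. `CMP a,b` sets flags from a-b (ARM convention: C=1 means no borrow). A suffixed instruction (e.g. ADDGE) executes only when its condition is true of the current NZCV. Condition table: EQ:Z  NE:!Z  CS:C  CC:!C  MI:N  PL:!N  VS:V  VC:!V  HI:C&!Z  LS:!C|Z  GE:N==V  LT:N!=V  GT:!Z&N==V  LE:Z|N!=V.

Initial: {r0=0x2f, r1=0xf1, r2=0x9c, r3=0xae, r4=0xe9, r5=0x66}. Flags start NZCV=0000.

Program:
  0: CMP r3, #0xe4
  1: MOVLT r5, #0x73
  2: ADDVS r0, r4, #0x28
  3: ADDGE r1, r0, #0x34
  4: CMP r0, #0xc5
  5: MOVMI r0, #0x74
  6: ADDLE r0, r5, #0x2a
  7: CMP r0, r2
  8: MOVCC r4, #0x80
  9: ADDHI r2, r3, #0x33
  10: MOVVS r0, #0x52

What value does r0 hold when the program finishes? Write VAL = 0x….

0: ✓ CMP  NZCV=1000
1: ✓ MOVLT  r5←0x73
2: · ADDVS
3: · ADDGE
4: ✓ CMP  NZCV=0000
5: · MOVMI
6: · ADDLE
7: ✓ CMP  NZCV=1001
8: ✓ MOVCC  r4←0x80
9: · ADDHI
10: ✓ MOVVS  r0←0x52

VAL = 0x52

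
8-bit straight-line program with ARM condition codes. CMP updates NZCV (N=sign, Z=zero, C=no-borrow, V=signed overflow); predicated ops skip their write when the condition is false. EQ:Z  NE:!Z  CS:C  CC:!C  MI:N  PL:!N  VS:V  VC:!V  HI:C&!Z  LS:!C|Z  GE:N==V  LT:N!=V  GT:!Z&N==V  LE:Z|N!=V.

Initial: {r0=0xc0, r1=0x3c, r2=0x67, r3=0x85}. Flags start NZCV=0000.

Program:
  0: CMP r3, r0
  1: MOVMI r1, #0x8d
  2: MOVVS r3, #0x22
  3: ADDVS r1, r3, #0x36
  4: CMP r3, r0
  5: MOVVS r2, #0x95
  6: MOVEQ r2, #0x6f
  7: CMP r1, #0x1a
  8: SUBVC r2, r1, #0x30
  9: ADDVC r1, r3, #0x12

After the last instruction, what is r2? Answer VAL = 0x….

VAL = 0x67

[0] flags=1000 → (cmp)
[1] flags=1000 MI?T → r1=0x8d
[2] flags=1000 VS?F → skip
[3] flags=1000 VS?F → skip
[4] flags=1000 → (cmp)
[5] flags=1000 VS?F → skip
[6] flags=1000 EQ?F → skip
[7] flags=0011 → (cmp)
[8] flags=0011 VC?F → skip
[9] flags=0011 VC?F → skip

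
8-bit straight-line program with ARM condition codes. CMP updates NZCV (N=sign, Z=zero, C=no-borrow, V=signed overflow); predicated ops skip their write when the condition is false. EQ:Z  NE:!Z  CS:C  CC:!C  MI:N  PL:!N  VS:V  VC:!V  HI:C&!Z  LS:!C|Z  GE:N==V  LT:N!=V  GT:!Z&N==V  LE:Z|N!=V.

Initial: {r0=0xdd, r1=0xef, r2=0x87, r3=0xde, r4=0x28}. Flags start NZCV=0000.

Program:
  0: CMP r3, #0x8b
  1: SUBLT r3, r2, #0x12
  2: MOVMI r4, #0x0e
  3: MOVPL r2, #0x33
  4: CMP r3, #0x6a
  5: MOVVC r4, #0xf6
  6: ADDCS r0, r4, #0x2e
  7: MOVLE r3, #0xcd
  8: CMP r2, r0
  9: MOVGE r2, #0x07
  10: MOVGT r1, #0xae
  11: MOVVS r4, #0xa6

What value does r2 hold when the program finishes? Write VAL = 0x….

0: ✓ CMP  NZCV=0010
1: · SUBLT
2: · MOVMI
3: ✓ MOVPL  r2←0x33
4: ✓ CMP  NZCV=0011
5: · MOVVC
6: ✓ ADDCS  r0←0x56
7: ✓ MOVLE  r3←0xcd
8: ✓ CMP  NZCV=1000
9: · MOVGE
10: · MOVGT
11: · MOVVS

VAL = 0x33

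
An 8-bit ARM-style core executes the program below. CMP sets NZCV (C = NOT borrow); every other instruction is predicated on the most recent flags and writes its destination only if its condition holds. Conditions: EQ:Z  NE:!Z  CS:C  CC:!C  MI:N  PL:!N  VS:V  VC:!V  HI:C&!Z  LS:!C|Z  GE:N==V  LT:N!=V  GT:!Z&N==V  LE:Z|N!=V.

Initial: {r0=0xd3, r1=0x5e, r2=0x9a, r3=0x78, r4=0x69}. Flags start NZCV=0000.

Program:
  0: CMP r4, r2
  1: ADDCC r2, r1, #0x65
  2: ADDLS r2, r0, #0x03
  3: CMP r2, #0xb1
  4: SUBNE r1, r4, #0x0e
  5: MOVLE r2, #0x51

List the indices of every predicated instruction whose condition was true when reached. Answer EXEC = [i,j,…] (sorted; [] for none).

EXEC = [1,2,4]

0: ✓ CMP  NZCV=1001
1: ✓ ADDCC  r2←0xc3
2: ✓ ADDLS  r2←0xd6
3: ✓ CMP  NZCV=0010
4: ✓ SUBNE  r1←0x5b
5: · MOVLE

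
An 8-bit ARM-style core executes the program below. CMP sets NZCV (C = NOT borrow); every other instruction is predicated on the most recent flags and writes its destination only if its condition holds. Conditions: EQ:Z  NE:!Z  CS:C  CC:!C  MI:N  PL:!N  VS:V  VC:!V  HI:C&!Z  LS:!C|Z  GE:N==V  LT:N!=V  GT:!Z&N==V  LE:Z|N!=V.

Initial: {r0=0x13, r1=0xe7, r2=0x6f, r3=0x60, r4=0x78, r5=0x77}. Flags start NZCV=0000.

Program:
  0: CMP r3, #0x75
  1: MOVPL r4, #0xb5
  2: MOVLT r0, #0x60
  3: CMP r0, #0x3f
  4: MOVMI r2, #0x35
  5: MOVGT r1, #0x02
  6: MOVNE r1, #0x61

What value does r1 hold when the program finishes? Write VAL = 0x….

VAL = 0x61

[0] flags=1000 → (cmp)
[1] flags=1000 PL?F → skip
[2] flags=1000 LT?T → r0=0x60
[3] flags=0010 → (cmp)
[4] flags=0010 MI?F → skip
[5] flags=0010 GT?T → r1=0x02
[6] flags=0010 NE?T → r1=0x61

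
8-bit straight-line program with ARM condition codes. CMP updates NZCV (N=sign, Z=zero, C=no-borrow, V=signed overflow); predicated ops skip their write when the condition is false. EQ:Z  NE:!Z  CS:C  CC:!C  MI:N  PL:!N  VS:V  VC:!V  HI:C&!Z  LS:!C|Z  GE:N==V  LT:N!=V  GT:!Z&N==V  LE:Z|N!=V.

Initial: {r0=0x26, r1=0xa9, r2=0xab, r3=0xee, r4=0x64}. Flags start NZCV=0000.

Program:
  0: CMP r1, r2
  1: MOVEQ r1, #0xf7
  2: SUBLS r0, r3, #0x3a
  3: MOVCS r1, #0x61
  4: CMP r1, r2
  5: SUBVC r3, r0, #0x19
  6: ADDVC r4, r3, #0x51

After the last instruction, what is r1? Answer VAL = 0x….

0: ✓ CMP  NZCV=1000
1: · MOVEQ
2: ✓ SUBLS  r0←0xb4
3: · MOVCS
4: ✓ CMP  NZCV=1000
5: ✓ SUBVC  r3←0x9b
6: ✓ ADDVC  r4←0xec

VAL = 0xa9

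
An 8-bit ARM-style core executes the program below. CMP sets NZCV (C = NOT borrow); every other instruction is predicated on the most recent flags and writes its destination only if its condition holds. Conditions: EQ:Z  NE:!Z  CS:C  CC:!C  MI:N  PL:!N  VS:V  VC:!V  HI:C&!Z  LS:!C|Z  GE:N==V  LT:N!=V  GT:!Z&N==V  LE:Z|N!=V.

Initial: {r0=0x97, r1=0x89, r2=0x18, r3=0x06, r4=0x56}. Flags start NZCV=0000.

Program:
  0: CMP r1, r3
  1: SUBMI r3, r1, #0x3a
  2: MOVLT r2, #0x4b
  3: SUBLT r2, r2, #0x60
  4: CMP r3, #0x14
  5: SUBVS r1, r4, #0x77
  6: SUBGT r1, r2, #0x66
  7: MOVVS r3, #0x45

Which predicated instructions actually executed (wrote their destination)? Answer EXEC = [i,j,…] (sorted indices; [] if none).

[0] flags=1010 → (cmp)
[1] flags=1010 MI?T → r3=0x4f
[2] flags=1010 LT?T → r2=0x4b
[3] flags=1010 LT?T → r2=0xeb
[4] flags=0010 → (cmp)
[5] flags=0010 VS?F → skip
[6] flags=0010 GT?T → r1=0x85
[7] flags=0010 VS?F → skip

EXEC = [1,2,3,6]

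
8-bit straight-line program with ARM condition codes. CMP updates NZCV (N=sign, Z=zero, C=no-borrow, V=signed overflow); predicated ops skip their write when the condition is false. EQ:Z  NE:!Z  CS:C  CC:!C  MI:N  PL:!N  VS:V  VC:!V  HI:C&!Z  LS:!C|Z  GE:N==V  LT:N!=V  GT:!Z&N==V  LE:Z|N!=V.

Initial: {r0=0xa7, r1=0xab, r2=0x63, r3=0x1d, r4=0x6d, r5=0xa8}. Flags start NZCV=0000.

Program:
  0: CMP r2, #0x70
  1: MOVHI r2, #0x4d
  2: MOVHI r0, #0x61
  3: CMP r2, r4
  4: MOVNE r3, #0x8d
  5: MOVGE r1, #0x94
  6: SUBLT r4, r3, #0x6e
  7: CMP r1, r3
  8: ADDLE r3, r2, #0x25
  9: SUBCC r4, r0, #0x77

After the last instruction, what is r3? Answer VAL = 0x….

VAL = 0x8d

[0] flags=1000 → (cmp)
[1] flags=1000 HI?F → skip
[2] flags=1000 HI?F → skip
[3] flags=1000 → (cmp)
[4] flags=1000 NE?T → r3=0x8d
[5] flags=1000 GE?F → skip
[6] flags=1000 LT?T → r4=0x1f
[7] flags=0010 → (cmp)
[8] flags=0010 LE?F → skip
[9] flags=0010 CC?F → skip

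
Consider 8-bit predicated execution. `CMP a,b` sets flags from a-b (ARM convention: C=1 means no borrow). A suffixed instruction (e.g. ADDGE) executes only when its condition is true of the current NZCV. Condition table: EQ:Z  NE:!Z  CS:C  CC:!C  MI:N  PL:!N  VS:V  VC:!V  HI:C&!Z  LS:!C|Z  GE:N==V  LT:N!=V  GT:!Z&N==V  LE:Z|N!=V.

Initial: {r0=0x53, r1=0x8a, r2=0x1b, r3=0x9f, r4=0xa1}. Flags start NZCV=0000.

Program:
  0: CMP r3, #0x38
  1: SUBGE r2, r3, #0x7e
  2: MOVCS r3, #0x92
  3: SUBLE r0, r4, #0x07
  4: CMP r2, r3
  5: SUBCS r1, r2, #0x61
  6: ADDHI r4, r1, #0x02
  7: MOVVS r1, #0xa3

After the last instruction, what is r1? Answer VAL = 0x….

VAL = 0xa3

0: ✓ CMP  NZCV=0011
1: · SUBGE
2: ✓ MOVCS  r3←0x92
3: ✓ SUBLE  r0←0x9a
4: ✓ CMP  NZCV=1001
5: · SUBCS
6: · ADDHI
7: ✓ MOVVS  r1←0xa3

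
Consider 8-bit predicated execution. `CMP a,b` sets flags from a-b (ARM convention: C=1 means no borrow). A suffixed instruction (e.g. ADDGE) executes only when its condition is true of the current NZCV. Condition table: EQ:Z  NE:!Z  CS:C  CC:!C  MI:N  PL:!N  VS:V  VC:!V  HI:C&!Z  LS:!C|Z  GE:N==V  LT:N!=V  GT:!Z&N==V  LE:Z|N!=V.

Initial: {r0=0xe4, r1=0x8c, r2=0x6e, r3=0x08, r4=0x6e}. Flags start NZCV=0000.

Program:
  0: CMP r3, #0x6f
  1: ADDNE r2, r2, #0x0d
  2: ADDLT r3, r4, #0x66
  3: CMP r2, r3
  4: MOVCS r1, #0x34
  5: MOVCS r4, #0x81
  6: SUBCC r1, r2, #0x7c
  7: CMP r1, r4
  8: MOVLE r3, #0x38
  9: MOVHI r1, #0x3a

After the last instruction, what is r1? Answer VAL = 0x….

VAL = 0x3a

[0] flags=1000 → (cmp)
[1] flags=1000 NE?T → r2=0x7b
[2] flags=1000 LT?T → r3=0xd4
[3] flags=1001 → (cmp)
[4] flags=1001 CS?F → skip
[5] flags=1001 CS?F → skip
[6] flags=1001 CC?T → r1=0xff
[7] flags=1010 → (cmp)
[8] flags=1010 LE?T → r3=0x38
[9] flags=1010 HI?T → r1=0x3a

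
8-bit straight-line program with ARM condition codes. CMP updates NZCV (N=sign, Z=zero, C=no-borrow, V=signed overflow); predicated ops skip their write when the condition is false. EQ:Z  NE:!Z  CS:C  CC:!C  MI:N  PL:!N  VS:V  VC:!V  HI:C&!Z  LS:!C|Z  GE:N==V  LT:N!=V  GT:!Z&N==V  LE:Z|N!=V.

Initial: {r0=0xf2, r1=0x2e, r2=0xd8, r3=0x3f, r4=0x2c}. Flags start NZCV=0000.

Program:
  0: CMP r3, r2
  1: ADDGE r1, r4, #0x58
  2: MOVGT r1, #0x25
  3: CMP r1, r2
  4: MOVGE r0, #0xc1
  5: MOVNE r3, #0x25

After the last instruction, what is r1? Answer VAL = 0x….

[0] flags=0000 → (cmp)
[1] flags=0000 GE?T → r1=0x84
[2] flags=0000 GT?T → r1=0x25
[3] flags=0000 → (cmp)
[4] flags=0000 GE?T → r0=0xc1
[5] flags=0000 NE?T → r3=0x25

VAL = 0x25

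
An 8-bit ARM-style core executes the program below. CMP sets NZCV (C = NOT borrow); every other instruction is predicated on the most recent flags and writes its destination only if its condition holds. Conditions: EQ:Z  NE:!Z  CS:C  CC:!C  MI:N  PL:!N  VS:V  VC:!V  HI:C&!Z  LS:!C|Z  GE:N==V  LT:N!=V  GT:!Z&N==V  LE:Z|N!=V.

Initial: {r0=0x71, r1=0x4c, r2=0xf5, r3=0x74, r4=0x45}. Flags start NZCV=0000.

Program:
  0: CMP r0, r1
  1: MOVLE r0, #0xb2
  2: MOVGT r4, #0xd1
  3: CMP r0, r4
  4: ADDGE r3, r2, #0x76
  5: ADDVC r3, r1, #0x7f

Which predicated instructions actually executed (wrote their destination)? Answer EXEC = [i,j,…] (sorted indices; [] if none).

0: ✓ CMP  NZCV=0010
1: · MOVLE
2: ✓ MOVGT  r4←0xd1
3: ✓ CMP  NZCV=1001
4: ✓ ADDGE  r3←0x6b
5: · ADDVC

EXEC = [2,4]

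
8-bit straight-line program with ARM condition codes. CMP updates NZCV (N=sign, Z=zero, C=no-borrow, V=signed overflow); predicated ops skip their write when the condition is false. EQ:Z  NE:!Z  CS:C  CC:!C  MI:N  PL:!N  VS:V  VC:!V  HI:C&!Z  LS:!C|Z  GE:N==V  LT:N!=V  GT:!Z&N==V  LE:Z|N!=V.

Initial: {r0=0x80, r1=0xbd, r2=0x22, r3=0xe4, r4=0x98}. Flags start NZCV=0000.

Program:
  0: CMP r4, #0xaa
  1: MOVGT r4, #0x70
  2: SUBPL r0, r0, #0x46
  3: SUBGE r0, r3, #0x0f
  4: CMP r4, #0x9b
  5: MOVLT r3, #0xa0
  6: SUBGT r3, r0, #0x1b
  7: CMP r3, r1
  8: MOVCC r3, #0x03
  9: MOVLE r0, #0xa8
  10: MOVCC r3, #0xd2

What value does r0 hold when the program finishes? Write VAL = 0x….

[0] flags=1000 → (cmp)
[1] flags=1000 GT?F → skip
[2] flags=1000 PL?F → skip
[3] flags=1000 GE?F → skip
[4] flags=1000 → (cmp)
[5] flags=1000 LT?T → r3=0xa0
[6] flags=1000 GT?F → skip
[7] flags=1000 → (cmp)
[8] flags=1000 CC?T → r3=0x03
[9] flags=1000 LE?T → r0=0xa8
[10] flags=1000 CC?T → r3=0xd2

VAL = 0xa8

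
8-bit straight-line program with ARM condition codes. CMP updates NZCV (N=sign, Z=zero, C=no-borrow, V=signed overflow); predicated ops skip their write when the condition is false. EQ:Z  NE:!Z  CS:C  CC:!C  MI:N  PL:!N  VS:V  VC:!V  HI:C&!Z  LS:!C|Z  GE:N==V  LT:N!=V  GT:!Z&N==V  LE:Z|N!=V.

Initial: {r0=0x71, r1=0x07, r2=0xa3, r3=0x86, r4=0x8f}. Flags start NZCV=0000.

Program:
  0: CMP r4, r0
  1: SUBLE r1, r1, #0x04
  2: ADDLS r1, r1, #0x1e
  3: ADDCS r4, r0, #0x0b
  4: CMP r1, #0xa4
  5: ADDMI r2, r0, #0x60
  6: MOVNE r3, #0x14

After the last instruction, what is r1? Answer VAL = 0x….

0: ✓ CMP  NZCV=0011
1: ✓ SUBLE  r1←0x03
2: · ADDLS
3: ✓ ADDCS  r4←0x7c
4: ✓ CMP  NZCV=0000
5: · ADDMI
6: ✓ MOVNE  r3←0x14

VAL = 0x03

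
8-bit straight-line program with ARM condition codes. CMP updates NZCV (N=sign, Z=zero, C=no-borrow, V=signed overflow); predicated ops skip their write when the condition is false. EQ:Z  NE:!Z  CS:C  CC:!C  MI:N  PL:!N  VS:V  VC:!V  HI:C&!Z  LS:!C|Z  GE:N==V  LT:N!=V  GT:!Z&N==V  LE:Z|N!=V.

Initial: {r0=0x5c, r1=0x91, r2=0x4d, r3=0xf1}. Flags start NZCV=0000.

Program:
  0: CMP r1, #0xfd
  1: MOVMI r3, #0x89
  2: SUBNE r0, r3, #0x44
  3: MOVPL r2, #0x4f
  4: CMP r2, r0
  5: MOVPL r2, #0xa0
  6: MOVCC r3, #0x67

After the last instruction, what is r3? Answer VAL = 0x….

[0] flags=1000 → (cmp)
[1] flags=1000 MI?T → r3=0x89
[2] flags=1000 NE?T → r0=0x45
[3] flags=1000 PL?F → skip
[4] flags=0010 → (cmp)
[5] flags=0010 PL?T → r2=0xa0
[6] flags=0010 CC?F → skip

VAL = 0x89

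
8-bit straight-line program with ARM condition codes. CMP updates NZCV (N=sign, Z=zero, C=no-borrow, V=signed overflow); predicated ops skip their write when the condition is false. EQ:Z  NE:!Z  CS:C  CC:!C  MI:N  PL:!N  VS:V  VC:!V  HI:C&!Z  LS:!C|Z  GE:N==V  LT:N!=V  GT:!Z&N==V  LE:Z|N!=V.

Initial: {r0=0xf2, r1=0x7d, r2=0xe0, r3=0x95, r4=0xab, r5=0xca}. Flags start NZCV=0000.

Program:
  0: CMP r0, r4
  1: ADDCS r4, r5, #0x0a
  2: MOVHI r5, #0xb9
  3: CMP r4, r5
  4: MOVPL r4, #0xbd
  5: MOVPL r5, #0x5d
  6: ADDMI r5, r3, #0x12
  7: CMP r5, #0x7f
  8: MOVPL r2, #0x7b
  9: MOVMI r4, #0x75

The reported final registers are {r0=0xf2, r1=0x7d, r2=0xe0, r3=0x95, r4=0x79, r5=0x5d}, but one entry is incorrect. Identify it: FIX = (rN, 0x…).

[0] flags=0010 → (cmp)
[1] flags=0010 CS?T → r4=0xd4
[2] flags=0010 HI?T → r5=0xb9
[3] flags=0010 → (cmp)
[4] flags=0010 PL?T → r4=0xbd
[5] flags=0010 PL?T → r5=0x5d
[6] flags=0010 MI?F → skip
[7] flags=1000 → (cmp)
[8] flags=1000 PL?F → skip
[9] flags=1000 MI?T → r4=0x75

FIX = (r4, 0x75)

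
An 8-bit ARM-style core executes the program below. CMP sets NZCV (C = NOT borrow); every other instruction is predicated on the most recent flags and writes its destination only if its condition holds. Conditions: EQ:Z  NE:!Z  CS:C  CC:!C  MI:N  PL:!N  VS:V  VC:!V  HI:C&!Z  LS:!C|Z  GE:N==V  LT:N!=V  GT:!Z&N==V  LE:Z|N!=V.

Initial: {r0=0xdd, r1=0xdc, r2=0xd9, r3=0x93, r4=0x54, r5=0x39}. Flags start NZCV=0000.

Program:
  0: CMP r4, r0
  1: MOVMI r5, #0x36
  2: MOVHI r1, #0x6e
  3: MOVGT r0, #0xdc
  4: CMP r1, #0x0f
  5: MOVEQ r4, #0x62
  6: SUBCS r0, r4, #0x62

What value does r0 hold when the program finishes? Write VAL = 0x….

[0] flags=0000 → (cmp)
[1] flags=0000 MI?F → skip
[2] flags=0000 HI?F → skip
[3] flags=0000 GT?T → r0=0xdc
[4] flags=1010 → (cmp)
[5] flags=1010 EQ?F → skip
[6] flags=1010 CS?T → r0=0xf2

VAL = 0xf2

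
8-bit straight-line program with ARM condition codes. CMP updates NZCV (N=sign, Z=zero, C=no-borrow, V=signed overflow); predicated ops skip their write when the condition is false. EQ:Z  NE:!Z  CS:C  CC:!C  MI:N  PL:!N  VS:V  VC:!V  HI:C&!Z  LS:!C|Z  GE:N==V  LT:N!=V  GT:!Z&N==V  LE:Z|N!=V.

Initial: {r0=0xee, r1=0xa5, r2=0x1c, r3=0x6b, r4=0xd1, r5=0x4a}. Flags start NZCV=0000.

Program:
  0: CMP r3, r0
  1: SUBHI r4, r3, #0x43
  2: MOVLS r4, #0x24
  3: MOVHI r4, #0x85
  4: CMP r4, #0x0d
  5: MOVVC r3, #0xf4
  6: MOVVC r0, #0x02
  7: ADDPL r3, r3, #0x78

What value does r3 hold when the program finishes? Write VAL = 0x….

VAL = 0x6c

[0] flags=0000 → (cmp)
[1] flags=0000 HI?F → skip
[2] flags=0000 LS?T → r4=0x24
[3] flags=0000 HI?F → skip
[4] flags=0010 → (cmp)
[5] flags=0010 VC?T → r3=0xf4
[6] flags=0010 VC?T → r0=0x02
[7] flags=0010 PL?T → r3=0x6c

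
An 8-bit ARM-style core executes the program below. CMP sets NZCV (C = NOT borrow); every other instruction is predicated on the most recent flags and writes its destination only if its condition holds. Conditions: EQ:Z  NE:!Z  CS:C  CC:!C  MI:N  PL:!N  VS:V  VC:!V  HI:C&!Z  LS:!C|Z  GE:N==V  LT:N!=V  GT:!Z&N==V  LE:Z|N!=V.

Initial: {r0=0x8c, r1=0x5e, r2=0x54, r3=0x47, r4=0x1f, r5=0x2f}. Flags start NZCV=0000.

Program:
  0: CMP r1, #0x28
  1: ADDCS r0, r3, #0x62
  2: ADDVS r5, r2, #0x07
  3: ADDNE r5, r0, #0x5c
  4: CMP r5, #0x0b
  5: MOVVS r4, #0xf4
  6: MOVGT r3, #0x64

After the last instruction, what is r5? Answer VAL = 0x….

0: ✓ CMP  NZCV=0010
1: ✓ ADDCS  r0←0xa9
2: · ADDVS
3: ✓ ADDNE  r5←0x05
4: ✓ CMP  NZCV=1000
5: · MOVVS
6: · MOVGT

VAL = 0x05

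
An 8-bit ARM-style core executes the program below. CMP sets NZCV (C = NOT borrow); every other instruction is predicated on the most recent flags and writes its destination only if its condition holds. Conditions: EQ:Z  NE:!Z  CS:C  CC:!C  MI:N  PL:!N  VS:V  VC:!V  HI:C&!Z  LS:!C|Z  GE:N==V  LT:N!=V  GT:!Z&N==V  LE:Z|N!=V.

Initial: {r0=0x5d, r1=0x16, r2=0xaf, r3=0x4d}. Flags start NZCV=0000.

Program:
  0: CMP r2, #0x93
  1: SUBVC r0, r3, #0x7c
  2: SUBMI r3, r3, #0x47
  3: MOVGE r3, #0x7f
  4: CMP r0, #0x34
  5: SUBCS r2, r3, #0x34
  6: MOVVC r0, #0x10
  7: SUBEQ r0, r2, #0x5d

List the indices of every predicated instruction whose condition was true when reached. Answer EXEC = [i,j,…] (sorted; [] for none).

EXEC = [1,3,5,6]

0: ✓ CMP  NZCV=0010
1: ✓ SUBVC  r0←0xd1
2: · SUBMI
3: ✓ MOVGE  r3←0x7f
4: ✓ CMP  NZCV=1010
5: ✓ SUBCS  r2←0x4b
6: ✓ MOVVC  r0←0x10
7: · SUBEQ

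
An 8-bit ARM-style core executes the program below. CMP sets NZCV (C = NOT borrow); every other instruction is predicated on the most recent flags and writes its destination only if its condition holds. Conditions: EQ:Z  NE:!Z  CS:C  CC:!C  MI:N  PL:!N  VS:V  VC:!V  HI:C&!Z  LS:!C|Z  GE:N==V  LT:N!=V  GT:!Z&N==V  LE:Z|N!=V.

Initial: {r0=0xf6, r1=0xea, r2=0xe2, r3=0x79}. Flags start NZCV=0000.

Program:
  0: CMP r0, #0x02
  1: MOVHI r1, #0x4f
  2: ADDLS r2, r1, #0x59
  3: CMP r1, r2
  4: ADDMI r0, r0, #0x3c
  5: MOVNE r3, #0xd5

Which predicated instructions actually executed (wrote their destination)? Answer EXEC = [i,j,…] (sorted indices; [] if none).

EXEC = [1,5]

[0] flags=1010 → (cmp)
[1] flags=1010 HI?T → r1=0x4f
[2] flags=1010 LS?F → skip
[3] flags=0000 → (cmp)
[4] flags=0000 MI?F → skip
[5] flags=0000 NE?T → r3=0xd5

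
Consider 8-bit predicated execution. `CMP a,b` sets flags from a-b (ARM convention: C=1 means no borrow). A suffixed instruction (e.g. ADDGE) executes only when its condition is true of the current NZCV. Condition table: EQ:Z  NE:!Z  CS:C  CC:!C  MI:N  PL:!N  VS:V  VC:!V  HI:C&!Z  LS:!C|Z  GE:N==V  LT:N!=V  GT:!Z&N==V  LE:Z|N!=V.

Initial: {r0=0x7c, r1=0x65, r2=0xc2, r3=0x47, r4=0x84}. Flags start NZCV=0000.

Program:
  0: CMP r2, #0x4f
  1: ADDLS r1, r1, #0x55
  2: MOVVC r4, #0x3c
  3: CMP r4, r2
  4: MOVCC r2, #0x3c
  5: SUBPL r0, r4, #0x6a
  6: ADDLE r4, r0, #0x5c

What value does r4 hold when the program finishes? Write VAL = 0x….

VAL = 0xd8

0: ✓ CMP  NZCV=0011
1: · ADDLS
2: · MOVVC
3: ✓ CMP  NZCV=1000
4: ✓ MOVCC  r2←0x3c
5: · SUBPL
6: ✓ ADDLE  r4←0xd8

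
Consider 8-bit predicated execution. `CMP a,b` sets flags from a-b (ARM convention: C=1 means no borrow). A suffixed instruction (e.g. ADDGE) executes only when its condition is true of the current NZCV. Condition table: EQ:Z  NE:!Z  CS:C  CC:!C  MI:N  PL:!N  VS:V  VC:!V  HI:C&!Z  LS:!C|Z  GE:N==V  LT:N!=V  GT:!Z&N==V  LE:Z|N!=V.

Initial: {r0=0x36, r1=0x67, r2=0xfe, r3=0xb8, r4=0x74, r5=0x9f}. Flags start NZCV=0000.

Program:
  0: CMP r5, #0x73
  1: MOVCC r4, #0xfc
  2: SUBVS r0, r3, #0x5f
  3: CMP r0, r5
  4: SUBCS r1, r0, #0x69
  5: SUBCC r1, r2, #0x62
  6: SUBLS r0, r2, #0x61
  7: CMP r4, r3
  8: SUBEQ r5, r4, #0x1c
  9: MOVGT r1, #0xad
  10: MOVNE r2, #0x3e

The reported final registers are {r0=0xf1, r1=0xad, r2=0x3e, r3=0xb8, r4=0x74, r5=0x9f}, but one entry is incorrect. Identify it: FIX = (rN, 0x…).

[0] flags=0011 → (cmp)
[1] flags=0011 CC?F → skip
[2] flags=0011 VS?T → r0=0x59
[3] flags=1001 → (cmp)
[4] flags=1001 CS?F → skip
[5] flags=1001 CC?T → r1=0x9c
[6] flags=1001 LS?T → r0=0x9d
[7] flags=1001 → (cmp)
[8] flags=1001 EQ?F → skip
[9] flags=1001 GT?T → r1=0xad
[10] flags=1001 NE?T → r2=0x3e

FIX = (r0, 0x9d)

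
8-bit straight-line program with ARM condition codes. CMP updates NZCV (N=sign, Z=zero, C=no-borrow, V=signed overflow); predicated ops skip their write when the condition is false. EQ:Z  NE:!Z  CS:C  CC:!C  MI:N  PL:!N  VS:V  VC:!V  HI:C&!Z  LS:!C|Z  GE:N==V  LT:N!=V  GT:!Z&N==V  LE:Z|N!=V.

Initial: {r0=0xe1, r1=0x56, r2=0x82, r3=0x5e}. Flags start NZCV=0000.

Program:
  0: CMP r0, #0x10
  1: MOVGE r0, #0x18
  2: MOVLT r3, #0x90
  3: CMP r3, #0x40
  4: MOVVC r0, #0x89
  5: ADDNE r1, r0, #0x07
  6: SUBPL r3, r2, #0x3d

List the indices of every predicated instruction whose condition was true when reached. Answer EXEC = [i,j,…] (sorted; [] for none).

EXEC = [2,5,6]

0: ✓ CMP  NZCV=1010
1: · MOVGE
2: ✓ MOVLT  r3←0x90
3: ✓ CMP  NZCV=0011
4: · MOVVC
5: ✓ ADDNE  r1←0xe8
6: ✓ SUBPL  r3←0x45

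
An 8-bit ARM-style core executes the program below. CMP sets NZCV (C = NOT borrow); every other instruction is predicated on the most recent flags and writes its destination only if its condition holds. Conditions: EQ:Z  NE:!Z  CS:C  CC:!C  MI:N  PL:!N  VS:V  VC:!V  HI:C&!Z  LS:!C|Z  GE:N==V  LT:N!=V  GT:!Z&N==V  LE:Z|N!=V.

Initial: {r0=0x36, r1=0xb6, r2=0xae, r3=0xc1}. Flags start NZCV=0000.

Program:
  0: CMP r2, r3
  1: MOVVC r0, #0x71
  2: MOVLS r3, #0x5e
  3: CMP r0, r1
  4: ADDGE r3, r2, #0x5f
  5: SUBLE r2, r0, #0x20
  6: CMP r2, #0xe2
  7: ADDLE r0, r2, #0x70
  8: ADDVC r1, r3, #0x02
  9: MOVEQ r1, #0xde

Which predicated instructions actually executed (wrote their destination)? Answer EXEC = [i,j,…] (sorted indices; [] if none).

EXEC = [1,2,4,7,8]

[0] flags=1000 → (cmp)
[1] flags=1000 VC?T → r0=0x71
[2] flags=1000 LS?T → r3=0x5e
[3] flags=1001 → (cmp)
[4] flags=1001 GE?T → r3=0x0d
[5] flags=1001 LE?F → skip
[6] flags=1000 → (cmp)
[7] flags=1000 LE?T → r0=0x1e
[8] flags=1000 VC?T → r1=0x0f
[9] flags=1000 EQ?F → skip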